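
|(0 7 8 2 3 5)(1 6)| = 6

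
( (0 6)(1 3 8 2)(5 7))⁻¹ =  (0 6)(1 2 8 3)(5 7)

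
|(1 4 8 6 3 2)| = 6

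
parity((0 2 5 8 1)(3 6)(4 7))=even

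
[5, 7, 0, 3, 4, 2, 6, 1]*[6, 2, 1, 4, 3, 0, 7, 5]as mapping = [0→0, 1→5, 2→6, 3→4, 4→3, 5→1, 6→7, 7→2]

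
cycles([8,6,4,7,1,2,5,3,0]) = (0 8)(1 6 5 2 4)(3 7)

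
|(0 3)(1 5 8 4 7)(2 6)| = 10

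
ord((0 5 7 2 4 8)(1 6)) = 6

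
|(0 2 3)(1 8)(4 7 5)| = 6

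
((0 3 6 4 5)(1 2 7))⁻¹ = (0 5 4 6 3)(1 7 2)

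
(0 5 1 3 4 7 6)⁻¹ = (0 6 7 4 3 1 5)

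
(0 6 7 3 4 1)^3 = (0 3)(1 7)(4 6)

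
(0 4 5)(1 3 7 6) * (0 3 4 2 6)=(0 2 6 1 4 5 3 7)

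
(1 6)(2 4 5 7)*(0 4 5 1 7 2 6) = (0 4 1)(2 5)(6 7)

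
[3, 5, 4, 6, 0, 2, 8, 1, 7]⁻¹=[4, 7, 5, 0, 2, 1, 3, 8, 6]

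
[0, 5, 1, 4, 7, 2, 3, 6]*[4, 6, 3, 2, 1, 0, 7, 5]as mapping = [0→4, 1→0, 2→6, 3→1, 4→5, 5→3, 6→2, 7→7]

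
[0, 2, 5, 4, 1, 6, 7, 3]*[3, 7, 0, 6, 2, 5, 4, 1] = [3, 0, 5, 2, 7, 4, 1, 6]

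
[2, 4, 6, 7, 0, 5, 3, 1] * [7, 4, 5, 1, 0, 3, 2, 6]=[5, 0, 2, 6, 7, 3, 1, 4]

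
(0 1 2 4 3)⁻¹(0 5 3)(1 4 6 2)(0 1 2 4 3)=(0 1 5)(2 3 6 4)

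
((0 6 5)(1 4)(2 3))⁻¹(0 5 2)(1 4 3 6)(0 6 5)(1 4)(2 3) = (0 3 6)(1 2 5 4)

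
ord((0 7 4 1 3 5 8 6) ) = 8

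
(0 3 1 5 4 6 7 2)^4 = (0 4)(1 7)(2 5)(3 6)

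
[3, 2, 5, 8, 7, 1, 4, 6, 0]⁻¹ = [8, 5, 1, 0, 6, 2, 7, 4, 3]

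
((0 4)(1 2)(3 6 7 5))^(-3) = (0 4)(1 2)(3 6 7 5)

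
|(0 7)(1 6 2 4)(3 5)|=4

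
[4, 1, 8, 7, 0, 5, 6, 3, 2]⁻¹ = [4, 1, 8, 7, 0, 5, 6, 3, 2]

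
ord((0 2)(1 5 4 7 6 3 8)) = 14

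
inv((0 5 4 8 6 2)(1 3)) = (0 2 6 8 4 5)(1 3)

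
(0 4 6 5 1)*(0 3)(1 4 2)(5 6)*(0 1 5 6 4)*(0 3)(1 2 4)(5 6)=(0 4 5 3 2 6 1)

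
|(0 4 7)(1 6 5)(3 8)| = 6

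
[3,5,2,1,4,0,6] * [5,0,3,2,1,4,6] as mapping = [0→2,1→4,2→3,3→0,4→1,5→5,6→6] 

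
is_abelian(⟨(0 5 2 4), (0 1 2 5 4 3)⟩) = no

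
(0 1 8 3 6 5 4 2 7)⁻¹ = (0 7 2 4 5 6 3 8 1)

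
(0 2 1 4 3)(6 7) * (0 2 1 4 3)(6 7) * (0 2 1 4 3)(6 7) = (0 4 2 3 1)(6 7)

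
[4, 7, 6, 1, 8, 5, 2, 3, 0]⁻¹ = [8, 3, 6, 7, 0, 5, 2, 1, 4]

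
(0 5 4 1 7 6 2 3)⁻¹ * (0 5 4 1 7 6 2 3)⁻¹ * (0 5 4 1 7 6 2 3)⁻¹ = (0 6 4 3 7 5 2 1)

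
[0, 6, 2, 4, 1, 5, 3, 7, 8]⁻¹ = [0, 4, 2, 6, 3, 5, 1, 7, 8]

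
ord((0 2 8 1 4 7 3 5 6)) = 9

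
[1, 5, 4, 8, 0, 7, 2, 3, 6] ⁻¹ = [4, 0, 6, 7, 2, 1, 8, 5, 3] 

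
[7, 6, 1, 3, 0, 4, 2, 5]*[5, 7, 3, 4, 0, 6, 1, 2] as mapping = [0→2, 1→1, 2→7, 3→4, 4→5, 5→0, 6→3, 7→6] 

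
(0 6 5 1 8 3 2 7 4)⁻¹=(0 4 7 2 3 8 1 5 6)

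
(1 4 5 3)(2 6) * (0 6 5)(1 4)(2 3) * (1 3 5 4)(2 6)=(0 2 4)(1 3)(5 6)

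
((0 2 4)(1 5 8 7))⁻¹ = (0 4 2)(1 7 8 5)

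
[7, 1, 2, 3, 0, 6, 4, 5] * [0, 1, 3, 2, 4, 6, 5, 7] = [7, 1, 3, 2, 0, 5, 4, 6]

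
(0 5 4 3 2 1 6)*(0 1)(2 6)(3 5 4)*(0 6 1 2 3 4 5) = (0 5 4)(1 3)(2 6)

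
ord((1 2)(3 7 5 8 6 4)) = 6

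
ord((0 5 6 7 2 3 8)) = 7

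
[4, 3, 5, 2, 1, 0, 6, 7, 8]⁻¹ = [5, 4, 3, 1, 0, 2, 6, 7, 8]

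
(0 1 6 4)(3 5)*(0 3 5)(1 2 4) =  (0 2 4 3)(1 6)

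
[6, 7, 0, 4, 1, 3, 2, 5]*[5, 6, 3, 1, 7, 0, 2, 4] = [2, 4, 5, 7, 6, 1, 3, 0]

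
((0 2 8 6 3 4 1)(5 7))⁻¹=(0 1 4 3 6 8 2)(5 7)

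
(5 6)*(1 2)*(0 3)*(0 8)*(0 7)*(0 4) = (0 3 8 7 4)(1 2)(5 6)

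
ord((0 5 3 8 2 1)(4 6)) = 6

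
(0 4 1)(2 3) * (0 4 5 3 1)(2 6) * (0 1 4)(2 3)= (0 5 2 4 1)(3 6)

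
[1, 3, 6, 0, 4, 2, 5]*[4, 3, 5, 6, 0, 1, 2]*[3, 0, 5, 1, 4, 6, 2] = [1, 2, 5, 4, 3, 6, 0]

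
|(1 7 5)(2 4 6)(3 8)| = 6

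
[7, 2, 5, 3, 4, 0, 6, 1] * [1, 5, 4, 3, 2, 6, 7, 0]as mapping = [0→0, 1→4, 2→6, 3→3, 4→2, 5→1, 6→7, 7→5]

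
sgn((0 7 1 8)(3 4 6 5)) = 1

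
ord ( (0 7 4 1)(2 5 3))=12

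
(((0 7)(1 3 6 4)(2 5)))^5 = (0 7)(1 3 6 4)(2 5)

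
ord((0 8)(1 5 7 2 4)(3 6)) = 10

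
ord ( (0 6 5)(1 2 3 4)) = 12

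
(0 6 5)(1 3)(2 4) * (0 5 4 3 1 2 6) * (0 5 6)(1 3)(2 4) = (0 5 6 2 1 3 4)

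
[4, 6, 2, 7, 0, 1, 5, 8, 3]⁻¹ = [4, 5, 2, 8, 0, 6, 1, 3, 7]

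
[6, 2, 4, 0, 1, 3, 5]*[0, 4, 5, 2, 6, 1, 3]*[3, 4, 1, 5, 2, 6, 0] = [5, 6, 0, 3, 2, 1, 4]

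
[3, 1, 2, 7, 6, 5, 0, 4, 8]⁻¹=[6, 1, 2, 0, 7, 5, 4, 3, 8]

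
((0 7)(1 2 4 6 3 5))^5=(0 7)(1 5 3 6 4 2)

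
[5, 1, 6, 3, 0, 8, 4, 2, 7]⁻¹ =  [4, 1, 7, 3, 6, 0, 2, 8, 5]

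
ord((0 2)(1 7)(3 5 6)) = 6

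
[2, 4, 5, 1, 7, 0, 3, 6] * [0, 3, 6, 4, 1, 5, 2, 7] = [6, 1, 5, 3, 7, 0, 4, 2]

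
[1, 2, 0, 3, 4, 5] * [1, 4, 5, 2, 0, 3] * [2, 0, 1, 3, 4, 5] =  [4, 5, 0, 1, 2, 3]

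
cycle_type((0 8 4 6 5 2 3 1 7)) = 9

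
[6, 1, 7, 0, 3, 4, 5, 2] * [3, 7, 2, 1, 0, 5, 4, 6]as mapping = [0→4, 1→7, 2→6, 3→3, 4→1, 5→0, 6→5, 7→2]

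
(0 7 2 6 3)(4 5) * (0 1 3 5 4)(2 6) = (0 7 6 5)(1 3)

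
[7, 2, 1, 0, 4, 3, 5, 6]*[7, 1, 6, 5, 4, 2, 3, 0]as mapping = [0→0, 1→6, 2→1, 3→7, 4→4, 5→5, 6→2, 7→3]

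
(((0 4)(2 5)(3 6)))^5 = (0 4)(2 5)(3 6)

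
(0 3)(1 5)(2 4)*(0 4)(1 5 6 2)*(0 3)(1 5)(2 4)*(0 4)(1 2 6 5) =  (0 4 1 5 2 3 6)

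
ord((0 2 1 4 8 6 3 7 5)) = 9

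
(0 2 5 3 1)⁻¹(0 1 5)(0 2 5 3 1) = (0 3 2)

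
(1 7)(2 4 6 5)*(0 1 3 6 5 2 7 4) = (0 1 4 5 7 3 6 2)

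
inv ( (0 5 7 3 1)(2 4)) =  (0 1 3 7 5)(2 4)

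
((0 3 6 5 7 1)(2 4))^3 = (0 5)(1 6)(2 4)(3 7)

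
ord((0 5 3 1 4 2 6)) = 7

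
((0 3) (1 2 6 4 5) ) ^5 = (0 3) 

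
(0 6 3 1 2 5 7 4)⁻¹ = (0 4 7 5 2 1 3 6)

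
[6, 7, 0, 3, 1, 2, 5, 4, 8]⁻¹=[2, 4, 5, 3, 7, 6, 0, 1, 8]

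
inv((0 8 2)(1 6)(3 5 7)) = (0 2 8)(1 6)(3 7 5)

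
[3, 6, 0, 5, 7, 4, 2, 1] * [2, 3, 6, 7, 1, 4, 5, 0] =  [7, 5, 2, 4, 0, 1, 6, 3]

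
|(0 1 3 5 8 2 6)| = 7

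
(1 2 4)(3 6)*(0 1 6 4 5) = (0 1 2 5)(3 4 6)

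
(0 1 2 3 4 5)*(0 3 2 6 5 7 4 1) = (1 6 5 3)(4 7)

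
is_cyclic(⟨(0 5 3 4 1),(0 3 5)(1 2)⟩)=no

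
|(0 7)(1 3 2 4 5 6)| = 6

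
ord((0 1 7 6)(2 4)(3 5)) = 4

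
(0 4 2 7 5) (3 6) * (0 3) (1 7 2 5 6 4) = (0 1 7 6) (3 4 5) 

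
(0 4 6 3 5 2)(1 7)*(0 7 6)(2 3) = (0 4)(1 6 2 7)(3 5)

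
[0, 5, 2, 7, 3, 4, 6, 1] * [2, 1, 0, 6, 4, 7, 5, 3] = [2, 7, 0, 3, 6, 4, 5, 1]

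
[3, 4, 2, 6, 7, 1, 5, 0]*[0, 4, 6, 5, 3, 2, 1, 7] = [5, 3, 6, 1, 7, 4, 2, 0]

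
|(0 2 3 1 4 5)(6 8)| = 6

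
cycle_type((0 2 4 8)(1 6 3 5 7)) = 4.5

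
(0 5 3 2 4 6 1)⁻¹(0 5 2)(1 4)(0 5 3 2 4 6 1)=(0 6)(3 4 5)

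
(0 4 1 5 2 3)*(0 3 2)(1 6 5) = (0 4 6 5)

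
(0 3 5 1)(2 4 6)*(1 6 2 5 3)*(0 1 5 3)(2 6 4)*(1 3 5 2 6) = (0 2 6 5 4 1 3)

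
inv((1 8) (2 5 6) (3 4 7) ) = (1 8) (2 6 5) (3 7 4) 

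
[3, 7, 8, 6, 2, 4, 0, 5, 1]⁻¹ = [6, 8, 4, 0, 5, 7, 3, 1, 2]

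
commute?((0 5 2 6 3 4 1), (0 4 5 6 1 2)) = no:(0 5 2 6 3 4 1)*(0 4 5 6 1 2) = (0 6 3 5)(1 4 2), (0 4 5 6 1 2)*(0 5 2 6 3 4 1) = (0 1 6)(2 5 3 4)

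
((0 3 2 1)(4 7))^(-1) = (0 1 2 3)(4 7)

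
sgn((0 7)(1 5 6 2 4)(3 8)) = 1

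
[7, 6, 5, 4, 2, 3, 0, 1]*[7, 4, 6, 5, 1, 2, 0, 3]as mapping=[0→3, 1→0, 2→2, 3→1, 4→6, 5→5, 6→7, 7→4]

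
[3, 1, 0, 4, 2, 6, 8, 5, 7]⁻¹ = [2, 1, 4, 0, 3, 7, 5, 8, 6]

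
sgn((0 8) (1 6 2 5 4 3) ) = 1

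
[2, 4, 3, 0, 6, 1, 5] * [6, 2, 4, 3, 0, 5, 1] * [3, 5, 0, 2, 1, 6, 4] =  [1, 3, 2, 4, 5, 0, 6]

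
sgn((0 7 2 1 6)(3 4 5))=1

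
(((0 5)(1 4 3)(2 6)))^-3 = (0 5)(2 6)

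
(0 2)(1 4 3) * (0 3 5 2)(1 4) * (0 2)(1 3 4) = (0 2 4 5)(1 3)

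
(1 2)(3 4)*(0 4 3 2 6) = (0 4 2 1 6)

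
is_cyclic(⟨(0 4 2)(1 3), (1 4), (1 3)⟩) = no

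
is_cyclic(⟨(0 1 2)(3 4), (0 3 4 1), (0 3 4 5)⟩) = no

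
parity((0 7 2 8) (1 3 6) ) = odd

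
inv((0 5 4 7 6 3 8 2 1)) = (0 1 2 8 3 6 7 4 5)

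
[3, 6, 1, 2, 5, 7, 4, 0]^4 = [6, 7, 5, 4, 3, 2, 0, 1]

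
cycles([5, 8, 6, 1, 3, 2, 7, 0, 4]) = (0 5 2 6 7) (1 8 4 3) 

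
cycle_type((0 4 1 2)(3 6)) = 2.4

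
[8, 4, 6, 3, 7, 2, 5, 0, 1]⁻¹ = [7, 8, 5, 3, 1, 6, 2, 4, 0]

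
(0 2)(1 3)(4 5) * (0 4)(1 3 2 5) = (0 5)(1 2 4)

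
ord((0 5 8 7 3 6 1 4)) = 8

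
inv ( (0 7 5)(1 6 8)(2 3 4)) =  (0 5 7)(1 8 6)(2 4 3)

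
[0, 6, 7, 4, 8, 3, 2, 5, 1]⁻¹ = [0, 8, 6, 5, 3, 7, 1, 2, 4]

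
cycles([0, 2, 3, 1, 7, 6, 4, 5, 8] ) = (1 2 3)(4 7 5 6)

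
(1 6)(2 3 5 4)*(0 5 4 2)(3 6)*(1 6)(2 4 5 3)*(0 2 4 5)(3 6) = (0 6 3)(1 4 2)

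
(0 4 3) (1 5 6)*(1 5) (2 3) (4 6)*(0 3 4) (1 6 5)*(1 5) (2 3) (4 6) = (0 1 4 3 2 6 5) 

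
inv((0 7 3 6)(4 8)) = (0 6 3 7)(4 8)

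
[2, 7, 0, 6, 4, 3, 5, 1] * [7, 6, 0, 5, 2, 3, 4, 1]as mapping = [0→0, 1→1, 2→7, 3→4, 4→2, 5→5, 6→3, 7→6]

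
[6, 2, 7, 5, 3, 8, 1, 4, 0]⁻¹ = [8, 6, 1, 4, 7, 3, 0, 2, 5]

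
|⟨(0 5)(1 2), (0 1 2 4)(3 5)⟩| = 360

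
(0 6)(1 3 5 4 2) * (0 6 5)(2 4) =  (0 5 2 1 3)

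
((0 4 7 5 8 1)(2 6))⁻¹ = (0 1 8 5 7 4)(2 6)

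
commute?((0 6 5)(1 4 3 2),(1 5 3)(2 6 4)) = no:(0 6 5)(1 4 3 2) * (1 5 3)(2 6 4) = (0 4 1 2 5)(3 6),(1 5 3)(2 6 4) * (0 6 5)(1 4 3 2) = (0 6 3 4 1)(2 5)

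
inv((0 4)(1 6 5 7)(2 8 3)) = (0 4)(1 7 5 6)(2 3 8)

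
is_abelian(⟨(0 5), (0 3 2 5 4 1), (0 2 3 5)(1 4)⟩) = no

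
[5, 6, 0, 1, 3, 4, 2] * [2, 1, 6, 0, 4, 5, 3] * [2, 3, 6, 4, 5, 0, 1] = [0, 4, 6, 3, 2, 5, 1]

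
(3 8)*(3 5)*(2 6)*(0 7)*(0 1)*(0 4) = (0 7 1 4)(2 6)(3 8 5)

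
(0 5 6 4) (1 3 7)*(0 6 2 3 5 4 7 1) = (0 4 6 7) (1 5 2 3) 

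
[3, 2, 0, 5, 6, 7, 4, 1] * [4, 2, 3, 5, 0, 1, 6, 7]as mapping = [0→5, 1→3, 2→4, 3→1, 4→6, 5→7, 6→0, 7→2]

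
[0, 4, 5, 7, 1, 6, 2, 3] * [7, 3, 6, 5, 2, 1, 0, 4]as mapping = [0→7, 1→2, 2→1, 3→4, 4→3, 5→0, 6→6, 7→5]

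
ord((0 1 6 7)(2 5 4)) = 12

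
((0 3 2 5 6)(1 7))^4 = (0 6 5 2 3)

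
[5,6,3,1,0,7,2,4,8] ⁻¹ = [4,3,6,2,7,0,1,5,8] 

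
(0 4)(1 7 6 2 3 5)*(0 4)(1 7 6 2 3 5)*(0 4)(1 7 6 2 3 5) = (0 4)(1 2)(3 7)(5 6)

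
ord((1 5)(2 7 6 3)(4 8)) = 4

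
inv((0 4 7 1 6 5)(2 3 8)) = (0 5 6 1 7 4)(2 8 3)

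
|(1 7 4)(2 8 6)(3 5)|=6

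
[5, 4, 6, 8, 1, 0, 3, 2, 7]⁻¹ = [5, 4, 7, 6, 1, 0, 2, 8, 3]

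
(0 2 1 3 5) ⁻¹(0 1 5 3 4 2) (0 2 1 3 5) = (0 5 4 1 2 3) 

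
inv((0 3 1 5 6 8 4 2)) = (0 2 4 8 6 5 1 3)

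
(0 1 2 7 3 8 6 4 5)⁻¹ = (0 5 4 6 8 3 7 2 1)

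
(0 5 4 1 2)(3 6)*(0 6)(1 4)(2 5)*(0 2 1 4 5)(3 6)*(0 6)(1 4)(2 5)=(0 4 2 3 5 1 6)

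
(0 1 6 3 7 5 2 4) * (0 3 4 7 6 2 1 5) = (0 5 1 2 7)(3 6 4)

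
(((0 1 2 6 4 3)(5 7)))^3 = (0 6)(1 4)(2 3)(5 7)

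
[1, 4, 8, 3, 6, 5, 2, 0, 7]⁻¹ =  [7, 0, 6, 3, 1, 5, 4, 8, 2]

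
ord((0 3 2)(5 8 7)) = 3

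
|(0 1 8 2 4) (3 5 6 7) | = 20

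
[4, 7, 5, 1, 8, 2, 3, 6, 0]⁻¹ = [8, 3, 5, 6, 0, 2, 7, 1, 4]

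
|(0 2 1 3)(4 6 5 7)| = 4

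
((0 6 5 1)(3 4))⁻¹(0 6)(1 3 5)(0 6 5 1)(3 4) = (0 4 1)(5 6)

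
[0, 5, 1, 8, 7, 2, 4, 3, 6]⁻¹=[0, 2, 5, 7, 6, 1, 8, 4, 3]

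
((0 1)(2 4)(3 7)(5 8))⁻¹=(0 1)(2 4)(3 7)(5 8)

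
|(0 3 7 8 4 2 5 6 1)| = 9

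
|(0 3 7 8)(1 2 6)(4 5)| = 12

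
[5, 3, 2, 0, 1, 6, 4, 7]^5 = [3, 4, 2, 1, 6, 0, 5, 7]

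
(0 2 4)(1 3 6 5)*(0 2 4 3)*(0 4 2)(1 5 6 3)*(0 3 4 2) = (1 2)(3 4)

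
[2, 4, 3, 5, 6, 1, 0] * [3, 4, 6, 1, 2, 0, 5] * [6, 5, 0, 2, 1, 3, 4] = [4, 0, 5, 6, 3, 1, 2]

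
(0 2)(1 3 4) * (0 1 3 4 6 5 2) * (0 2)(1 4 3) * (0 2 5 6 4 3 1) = (0 5 2 3 4)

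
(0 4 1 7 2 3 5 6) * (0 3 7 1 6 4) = (2 7)(3 5 4 6)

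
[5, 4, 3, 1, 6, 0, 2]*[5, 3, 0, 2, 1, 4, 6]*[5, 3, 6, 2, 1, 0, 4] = [1, 3, 6, 2, 4, 0, 5]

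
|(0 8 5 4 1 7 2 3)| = 8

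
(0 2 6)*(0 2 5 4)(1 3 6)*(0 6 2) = (0 5 4 6)(1 3 2)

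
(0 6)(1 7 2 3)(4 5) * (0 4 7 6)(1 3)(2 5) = (1 6 4 2)(5 7)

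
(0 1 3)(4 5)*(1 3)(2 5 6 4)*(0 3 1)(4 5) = (0 1)(2 4 6 5)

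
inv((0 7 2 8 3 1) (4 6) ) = (0 1 3 8 2 7) (4 6) 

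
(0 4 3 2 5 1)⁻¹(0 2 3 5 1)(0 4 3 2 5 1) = (0 4 5 2 1)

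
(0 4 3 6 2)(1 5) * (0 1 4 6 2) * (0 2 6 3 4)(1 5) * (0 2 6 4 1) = (0 3 4 1)(2 5)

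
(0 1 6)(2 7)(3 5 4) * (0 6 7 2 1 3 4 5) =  (0 3)(1 7)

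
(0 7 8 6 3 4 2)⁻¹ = (0 2 4 3 6 8 7)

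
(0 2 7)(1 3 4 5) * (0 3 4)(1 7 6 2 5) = (0 5 7 3)(1 4)(2 6)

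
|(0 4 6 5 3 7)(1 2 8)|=6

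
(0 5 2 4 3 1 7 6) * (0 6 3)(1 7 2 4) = (0 5 4)(1 2)(3 7)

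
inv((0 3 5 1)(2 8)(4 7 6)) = (0 1 5 3)(2 8)(4 6 7)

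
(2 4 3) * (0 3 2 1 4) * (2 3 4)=(0 4 3 1 2)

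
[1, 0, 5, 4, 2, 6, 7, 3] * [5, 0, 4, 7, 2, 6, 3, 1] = [0, 5, 6, 2, 4, 3, 1, 7]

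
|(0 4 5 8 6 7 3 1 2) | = 9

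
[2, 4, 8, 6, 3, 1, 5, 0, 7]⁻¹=[7, 5, 0, 4, 1, 6, 3, 8, 2]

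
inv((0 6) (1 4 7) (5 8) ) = (0 6) (1 7 4) (5 8) 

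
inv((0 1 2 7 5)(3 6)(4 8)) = (0 5 7 2 1)(3 6)(4 8)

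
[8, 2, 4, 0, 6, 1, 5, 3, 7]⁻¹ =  [3, 5, 1, 7, 2, 6, 4, 8, 0]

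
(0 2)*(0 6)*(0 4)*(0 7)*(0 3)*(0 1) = (0 2 6 4 7 3 1)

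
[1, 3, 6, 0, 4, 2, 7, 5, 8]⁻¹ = [3, 0, 5, 1, 4, 7, 2, 6, 8]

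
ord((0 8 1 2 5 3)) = 6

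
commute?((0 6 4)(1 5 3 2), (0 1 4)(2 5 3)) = no:(0 6 4)(1 5 3 2)*(0 1 4)(2 5 3) = (0 6)(1 3 5 2 4), (0 1 4)(2 5 3)*(0 6 4)(1 5 3 2) = (0 5 2 3 1)(4 6)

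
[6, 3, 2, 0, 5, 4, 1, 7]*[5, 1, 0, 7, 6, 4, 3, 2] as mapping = [0→3, 1→7, 2→0, 3→5, 4→4, 5→6, 6→1, 7→2] 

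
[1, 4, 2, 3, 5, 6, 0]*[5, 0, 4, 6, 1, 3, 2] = [0, 1, 4, 6, 3, 2, 5]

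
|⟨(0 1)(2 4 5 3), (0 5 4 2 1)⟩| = 360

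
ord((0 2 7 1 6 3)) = 6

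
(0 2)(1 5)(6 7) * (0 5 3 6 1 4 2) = (1 3 6 7)(2 5 4)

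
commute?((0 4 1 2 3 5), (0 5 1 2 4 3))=no:(0 4 1 2 3 5)*(0 5 1 2 4 3)=(0 3 1 4 2), (0 5 1 2 4 3)*(0 4 1 2 3 5)=(1 3 4 5 2)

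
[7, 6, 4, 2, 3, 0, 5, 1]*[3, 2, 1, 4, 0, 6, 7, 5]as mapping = [0→5, 1→7, 2→0, 3→1, 4→4, 5→3, 6→6, 7→2]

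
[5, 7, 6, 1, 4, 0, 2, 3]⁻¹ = [5, 3, 6, 7, 4, 0, 2, 1]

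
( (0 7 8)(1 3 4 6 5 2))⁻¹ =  (0 8 7)(1 2 5 6 4 3)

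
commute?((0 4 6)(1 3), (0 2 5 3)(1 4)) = no:(0 4 6)(1 3) * (0 2 5 3)(1 4) = (0 1)(2 5 3 4 6), (0 2 5 3)(1 4) * (0 4 6)(1 3) = (0 2 5 1 6)(3 4)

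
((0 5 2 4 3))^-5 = ()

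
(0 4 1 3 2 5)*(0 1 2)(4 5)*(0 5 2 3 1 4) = (0 2)(3 5 4)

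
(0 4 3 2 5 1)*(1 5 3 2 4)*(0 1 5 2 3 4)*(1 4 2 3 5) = (0 1 4 5 3)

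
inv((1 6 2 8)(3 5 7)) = (1 8 2 6)(3 7 5)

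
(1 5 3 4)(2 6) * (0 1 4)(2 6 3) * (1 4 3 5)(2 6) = (0 4 3)(2 5 6)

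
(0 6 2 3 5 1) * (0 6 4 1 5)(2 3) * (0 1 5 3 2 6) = (0 4 5 3 1)(2 6)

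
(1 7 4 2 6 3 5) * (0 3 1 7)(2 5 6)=(0 3 6 1)(4 5 7)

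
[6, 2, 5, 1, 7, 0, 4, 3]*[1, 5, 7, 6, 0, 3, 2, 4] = [2, 7, 3, 5, 4, 1, 0, 6]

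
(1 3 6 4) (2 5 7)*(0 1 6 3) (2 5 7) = (0 1) (2 7 5) (4 6) 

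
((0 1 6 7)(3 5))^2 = (0 6)(1 7)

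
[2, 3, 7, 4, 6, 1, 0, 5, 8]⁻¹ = [6, 5, 0, 1, 3, 7, 4, 2, 8]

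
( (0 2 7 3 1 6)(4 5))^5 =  (0 6 1 3 7 2)(4 5)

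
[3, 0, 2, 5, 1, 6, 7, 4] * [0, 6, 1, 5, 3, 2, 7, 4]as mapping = [0→5, 1→0, 2→1, 3→2, 4→6, 5→7, 6→4, 7→3]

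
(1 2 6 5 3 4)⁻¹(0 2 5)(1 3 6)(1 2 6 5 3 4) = (0 6 3)(2 4 5)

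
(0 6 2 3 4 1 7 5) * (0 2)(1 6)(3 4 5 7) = (0 1 3 5 2 4 6)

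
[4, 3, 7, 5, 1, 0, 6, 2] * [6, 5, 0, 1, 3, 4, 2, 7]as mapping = [0→3, 1→1, 2→7, 3→4, 4→5, 5→6, 6→2, 7→0]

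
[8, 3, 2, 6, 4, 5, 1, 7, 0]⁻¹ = [8, 6, 2, 1, 4, 5, 3, 7, 0]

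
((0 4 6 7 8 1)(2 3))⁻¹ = (0 1 8 7 6 4)(2 3)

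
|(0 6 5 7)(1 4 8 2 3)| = 20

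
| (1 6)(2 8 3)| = 6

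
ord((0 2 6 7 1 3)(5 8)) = 6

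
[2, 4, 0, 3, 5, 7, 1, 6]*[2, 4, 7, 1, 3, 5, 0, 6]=[7, 3, 2, 1, 5, 6, 4, 0]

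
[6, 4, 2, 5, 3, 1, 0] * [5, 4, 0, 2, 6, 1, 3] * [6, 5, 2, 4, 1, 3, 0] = [4, 0, 6, 5, 2, 1, 3]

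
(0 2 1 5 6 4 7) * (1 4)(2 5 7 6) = (0 5 2 4 6 1 7)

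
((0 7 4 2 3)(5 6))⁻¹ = (0 3 2 4 7)(5 6)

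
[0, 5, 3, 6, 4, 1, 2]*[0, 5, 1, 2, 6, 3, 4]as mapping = [0→0, 1→3, 2→2, 3→4, 4→6, 5→5, 6→1]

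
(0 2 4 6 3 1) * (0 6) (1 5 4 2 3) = (0 3 5 4) (1 6) 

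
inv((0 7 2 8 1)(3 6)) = (0 1 8 2 7)(3 6)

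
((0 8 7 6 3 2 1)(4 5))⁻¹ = (0 1 2 3 6 7 8)(4 5)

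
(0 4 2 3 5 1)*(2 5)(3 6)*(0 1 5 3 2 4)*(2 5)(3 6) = (2 3 4 6 5)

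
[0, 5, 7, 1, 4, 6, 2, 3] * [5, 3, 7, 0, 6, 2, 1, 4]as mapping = [0→5, 1→2, 2→4, 3→3, 4→6, 5→1, 6→7, 7→0]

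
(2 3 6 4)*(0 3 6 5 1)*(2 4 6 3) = (0 2 3 5 1)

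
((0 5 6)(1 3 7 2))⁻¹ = (0 6 5)(1 2 7 3)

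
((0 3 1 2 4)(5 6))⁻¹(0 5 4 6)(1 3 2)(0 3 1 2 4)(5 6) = (0 5 3 6)(1 4 2)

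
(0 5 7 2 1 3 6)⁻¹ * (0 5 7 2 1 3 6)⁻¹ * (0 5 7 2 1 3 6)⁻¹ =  (0 1 5 3 7 6 2)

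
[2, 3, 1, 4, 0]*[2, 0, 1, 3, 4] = [1, 3, 0, 4, 2]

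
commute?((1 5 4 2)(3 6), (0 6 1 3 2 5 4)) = no:(1 5 4 2)(3 6)*(0 6 1 3 2 5 4) = (0 6 2 3 1 4 5), (0 6 1 3 2 5 4)*(1 5 4 2)(3 6) = (0 3 1 6 5 2 4)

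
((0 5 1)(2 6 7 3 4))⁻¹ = (0 1 5)(2 4 3 7 6)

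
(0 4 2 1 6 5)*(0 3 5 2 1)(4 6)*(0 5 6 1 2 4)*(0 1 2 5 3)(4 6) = (0 2 3 4 5)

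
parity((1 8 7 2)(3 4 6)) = odd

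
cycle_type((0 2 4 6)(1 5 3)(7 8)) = 2.3.4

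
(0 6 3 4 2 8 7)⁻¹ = (0 7 8 2 4 3 6)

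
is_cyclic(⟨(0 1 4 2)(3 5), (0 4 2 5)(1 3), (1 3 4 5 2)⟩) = no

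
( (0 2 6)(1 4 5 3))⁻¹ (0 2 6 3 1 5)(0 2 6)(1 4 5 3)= (0 1 4 3 2 6)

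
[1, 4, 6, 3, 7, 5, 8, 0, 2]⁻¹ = [7, 0, 8, 3, 1, 5, 2, 4, 6]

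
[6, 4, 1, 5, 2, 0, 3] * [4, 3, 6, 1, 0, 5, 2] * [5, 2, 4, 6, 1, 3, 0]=[4, 5, 6, 3, 0, 1, 2]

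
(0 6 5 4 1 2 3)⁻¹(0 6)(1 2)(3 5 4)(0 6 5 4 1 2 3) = (0 4 1)(2 3)(5 6)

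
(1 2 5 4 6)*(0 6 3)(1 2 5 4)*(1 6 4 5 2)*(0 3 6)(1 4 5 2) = (0 5)(4 6)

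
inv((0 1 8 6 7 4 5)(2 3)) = (0 5 4 7 6 8 1)(2 3)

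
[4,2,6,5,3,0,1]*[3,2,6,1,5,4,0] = [5,6,0,4,1,3,2]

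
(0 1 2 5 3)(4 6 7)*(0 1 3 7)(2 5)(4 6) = (0 3 1 5 7 6)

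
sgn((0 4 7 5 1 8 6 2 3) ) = 1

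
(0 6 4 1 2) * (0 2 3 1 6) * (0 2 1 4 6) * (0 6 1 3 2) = (1 2 3 4 6)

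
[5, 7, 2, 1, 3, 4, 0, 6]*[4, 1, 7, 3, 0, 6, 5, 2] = [6, 2, 7, 1, 3, 0, 4, 5]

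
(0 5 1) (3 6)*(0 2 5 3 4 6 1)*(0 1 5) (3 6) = (0 6 4 3 5 1 2) 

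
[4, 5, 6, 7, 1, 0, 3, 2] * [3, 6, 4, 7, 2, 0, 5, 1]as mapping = [0→2, 1→0, 2→5, 3→1, 4→6, 5→3, 6→7, 7→4]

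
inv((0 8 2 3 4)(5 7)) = (0 4 3 2 8)(5 7)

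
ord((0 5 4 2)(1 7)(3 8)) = 4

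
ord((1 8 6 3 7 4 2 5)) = 8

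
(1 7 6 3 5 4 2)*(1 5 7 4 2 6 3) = (1 4 6)(2 5)(3 7)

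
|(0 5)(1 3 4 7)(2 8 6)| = 12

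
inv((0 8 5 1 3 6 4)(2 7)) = (0 4 6 3 1 5 8)(2 7)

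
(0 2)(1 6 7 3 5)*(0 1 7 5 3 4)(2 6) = (0 6 5 7 4)(1 2)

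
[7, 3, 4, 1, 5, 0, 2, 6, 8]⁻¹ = [5, 3, 6, 1, 2, 4, 7, 0, 8]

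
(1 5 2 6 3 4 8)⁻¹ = (1 8 4 3 6 2 5)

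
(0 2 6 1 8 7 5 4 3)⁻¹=(0 3 4 5 7 8 1 6 2)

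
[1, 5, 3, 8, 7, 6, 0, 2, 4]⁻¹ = [6, 0, 7, 2, 8, 1, 5, 4, 3]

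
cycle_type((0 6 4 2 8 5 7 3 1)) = 9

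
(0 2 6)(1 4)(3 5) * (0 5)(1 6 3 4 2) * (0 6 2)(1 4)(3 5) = (0 4 2 5 1)(3 6)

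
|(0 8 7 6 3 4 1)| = 7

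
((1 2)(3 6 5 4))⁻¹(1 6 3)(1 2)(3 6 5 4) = (2 5 6)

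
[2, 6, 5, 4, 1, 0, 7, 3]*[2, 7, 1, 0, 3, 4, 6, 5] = [1, 6, 4, 3, 7, 2, 5, 0]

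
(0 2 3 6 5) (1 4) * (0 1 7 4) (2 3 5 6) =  (0 3 2 5 1) (4 7) 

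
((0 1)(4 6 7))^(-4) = (4 7 6)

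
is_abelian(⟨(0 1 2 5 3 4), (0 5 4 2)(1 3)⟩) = no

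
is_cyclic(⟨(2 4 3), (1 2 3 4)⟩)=no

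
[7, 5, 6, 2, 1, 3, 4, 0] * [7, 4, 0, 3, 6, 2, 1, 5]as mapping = [0→5, 1→2, 2→1, 3→0, 4→4, 5→3, 6→6, 7→7]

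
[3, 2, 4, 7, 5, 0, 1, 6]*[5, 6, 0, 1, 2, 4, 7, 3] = [1, 0, 2, 3, 4, 5, 6, 7]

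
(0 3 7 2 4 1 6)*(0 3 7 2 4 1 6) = (0 7 4 6 3 2 1)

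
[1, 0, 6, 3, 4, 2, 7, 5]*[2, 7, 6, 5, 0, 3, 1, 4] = [7, 2, 1, 5, 0, 6, 4, 3]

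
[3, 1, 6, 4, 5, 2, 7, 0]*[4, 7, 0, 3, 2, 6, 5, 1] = [3, 7, 5, 2, 6, 0, 1, 4]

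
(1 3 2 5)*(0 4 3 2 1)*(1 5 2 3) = (0 4 1 3 5)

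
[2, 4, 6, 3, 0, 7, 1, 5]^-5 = [0, 1, 2, 3, 4, 7, 6, 5]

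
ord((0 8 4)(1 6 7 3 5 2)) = 6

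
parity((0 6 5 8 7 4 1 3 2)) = even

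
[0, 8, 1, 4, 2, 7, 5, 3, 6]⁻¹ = [0, 2, 4, 7, 3, 6, 8, 5, 1]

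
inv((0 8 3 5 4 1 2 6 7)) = (0 7 6 2 1 4 5 3 8)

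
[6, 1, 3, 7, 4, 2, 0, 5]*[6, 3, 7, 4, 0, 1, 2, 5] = [2, 3, 4, 5, 0, 7, 6, 1]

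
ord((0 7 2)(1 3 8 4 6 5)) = 6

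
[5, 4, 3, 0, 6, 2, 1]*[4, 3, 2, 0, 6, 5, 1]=[5, 6, 0, 4, 1, 2, 3]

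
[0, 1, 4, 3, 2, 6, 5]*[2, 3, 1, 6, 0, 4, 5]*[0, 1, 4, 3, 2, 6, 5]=[4, 3, 0, 5, 1, 6, 2]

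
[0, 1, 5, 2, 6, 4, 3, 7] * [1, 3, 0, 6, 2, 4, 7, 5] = [1, 3, 4, 0, 7, 2, 6, 5]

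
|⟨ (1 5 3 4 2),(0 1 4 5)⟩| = 120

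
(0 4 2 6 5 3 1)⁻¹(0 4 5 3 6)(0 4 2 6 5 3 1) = (1 5 4 2 3)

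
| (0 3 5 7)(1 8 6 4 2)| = 20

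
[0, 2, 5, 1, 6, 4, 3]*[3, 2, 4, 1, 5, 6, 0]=[3, 4, 6, 2, 0, 5, 1]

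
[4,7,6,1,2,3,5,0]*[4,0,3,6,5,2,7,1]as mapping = [0→5,1→1,2→7,3→0,4→3,5→6,6→2,7→4]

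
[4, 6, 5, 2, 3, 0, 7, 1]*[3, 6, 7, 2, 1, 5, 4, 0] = [1, 4, 5, 7, 2, 3, 0, 6]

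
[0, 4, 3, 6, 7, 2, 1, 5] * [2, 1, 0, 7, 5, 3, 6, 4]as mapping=[0→2, 1→5, 2→7, 3→6, 4→4, 5→0, 6→1, 7→3]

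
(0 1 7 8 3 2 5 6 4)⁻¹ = (0 4 6 5 2 3 8 7 1)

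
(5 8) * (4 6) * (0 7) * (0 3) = (0 7 3)(4 6)(5 8)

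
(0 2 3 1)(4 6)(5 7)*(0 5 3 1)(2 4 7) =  (0 4 6 7 3)(1 5 2)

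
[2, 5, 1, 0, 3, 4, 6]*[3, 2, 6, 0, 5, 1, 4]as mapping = [0→6, 1→1, 2→2, 3→3, 4→0, 5→5, 6→4]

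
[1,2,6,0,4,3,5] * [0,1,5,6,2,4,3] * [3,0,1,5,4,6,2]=[0,6,5,3,1,2,4]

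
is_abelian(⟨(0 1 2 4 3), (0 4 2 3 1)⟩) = no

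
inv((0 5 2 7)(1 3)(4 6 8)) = (0 7 2 5)(1 3)(4 8 6)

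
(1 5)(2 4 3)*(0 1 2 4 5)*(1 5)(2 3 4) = (0 5 3 2 1)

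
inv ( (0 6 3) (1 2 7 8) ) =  (0 3 6) (1 8 7 2) 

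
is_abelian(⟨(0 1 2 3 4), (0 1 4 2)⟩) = no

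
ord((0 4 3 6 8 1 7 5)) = 8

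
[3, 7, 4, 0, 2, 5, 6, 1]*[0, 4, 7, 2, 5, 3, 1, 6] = [2, 6, 5, 0, 7, 3, 1, 4]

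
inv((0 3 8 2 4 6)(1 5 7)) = (0 6 4 2 8 3)(1 7 5)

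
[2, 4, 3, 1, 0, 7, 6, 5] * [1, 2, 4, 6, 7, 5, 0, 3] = [4, 7, 6, 2, 1, 3, 0, 5]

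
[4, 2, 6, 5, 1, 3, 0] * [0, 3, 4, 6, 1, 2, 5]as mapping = [0→1, 1→4, 2→5, 3→2, 4→3, 5→6, 6→0]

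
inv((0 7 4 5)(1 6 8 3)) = (0 5 4 7)(1 3 8 6)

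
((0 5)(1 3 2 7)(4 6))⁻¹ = (0 5)(1 7 2 3)(4 6)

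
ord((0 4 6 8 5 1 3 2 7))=9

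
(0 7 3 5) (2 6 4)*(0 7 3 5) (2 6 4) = (0 3) (2 4 6) (5 7) 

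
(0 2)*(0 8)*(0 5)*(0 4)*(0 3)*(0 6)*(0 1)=(0 2 8 5 4 3 6 1)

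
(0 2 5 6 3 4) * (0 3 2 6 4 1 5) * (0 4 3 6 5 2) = (0 5 3 1 2 4 6) 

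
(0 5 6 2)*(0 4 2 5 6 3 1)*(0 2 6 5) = (0 5 3 1 2 4 6)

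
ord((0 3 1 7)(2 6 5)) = 12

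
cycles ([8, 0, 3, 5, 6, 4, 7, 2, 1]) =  (0 8 1)(2 3 5 4 6 7)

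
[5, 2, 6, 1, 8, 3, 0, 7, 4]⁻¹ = [6, 3, 1, 5, 8, 0, 2, 7, 4]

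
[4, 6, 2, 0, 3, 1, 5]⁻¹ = [3, 5, 2, 4, 0, 6, 1]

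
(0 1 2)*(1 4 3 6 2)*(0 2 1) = (0 4 3 6 1)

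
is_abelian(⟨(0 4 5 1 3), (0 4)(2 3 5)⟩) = no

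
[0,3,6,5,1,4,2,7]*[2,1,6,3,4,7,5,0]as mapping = [0→2,1→3,2→5,3→7,4→1,5→4,6→6,7→0]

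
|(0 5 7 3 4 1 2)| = 7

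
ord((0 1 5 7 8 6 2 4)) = 8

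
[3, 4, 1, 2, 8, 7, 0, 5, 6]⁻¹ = [6, 2, 3, 0, 1, 7, 8, 5, 4]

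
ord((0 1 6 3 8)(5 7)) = 10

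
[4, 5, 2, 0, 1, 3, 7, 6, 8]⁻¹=[3, 4, 2, 5, 0, 1, 7, 6, 8]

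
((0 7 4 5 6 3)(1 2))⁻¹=(0 3 6 5 4 7)(1 2)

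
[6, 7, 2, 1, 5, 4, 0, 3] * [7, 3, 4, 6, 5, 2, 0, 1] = [0, 1, 4, 3, 2, 5, 7, 6]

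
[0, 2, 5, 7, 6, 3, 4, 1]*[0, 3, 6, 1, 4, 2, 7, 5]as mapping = [0→0, 1→6, 2→2, 3→5, 4→7, 5→1, 6→4, 7→3]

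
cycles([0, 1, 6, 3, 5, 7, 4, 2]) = (2 6 4 5 7)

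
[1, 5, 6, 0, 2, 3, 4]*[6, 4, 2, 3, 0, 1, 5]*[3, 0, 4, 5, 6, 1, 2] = [6, 0, 1, 2, 4, 5, 3]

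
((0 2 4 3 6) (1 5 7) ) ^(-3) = (0 4 6 2 3) 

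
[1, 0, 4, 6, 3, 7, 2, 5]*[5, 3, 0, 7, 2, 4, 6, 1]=[3, 5, 2, 6, 7, 1, 0, 4]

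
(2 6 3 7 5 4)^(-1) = (2 4 5 7 3 6)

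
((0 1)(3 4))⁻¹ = (0 1)(3 4)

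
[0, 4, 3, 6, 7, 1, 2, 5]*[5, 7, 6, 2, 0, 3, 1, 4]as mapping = [0→5, 1→0, 2→2, 3→1, 4→4, 5→7, 6→6, 7→3]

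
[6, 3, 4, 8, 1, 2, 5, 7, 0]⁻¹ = [8, 4, 5, 1, 2, 6, 0, 7, 3]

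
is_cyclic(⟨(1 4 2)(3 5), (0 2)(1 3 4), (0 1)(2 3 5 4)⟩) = no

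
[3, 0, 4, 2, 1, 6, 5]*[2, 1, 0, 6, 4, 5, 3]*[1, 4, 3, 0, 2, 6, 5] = [5, 3, 2, 1, 4, 0, 6]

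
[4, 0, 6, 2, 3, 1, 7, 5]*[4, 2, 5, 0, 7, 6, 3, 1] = [7, 4, 3, 5, 0, 2, 1, 6]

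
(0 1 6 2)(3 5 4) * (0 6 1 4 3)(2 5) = (0 4)(2 6 5 3)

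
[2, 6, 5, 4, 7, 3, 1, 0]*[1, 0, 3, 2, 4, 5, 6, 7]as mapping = [0→3, 1→6, 2→5, 3→4, 4→7, 5→2, 6→0, 7→1]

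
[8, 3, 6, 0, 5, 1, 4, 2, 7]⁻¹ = [3, 5, 7, 1, 6, 4, 2, 8, 0]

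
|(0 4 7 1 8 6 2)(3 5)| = 14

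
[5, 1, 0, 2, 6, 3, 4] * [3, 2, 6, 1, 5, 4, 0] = [4, 2, 3, 6, 0, 1, 5]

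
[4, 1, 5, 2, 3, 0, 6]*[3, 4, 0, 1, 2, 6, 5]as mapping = [0→2, 1→4, 2→6, 3→0, 4→1, 5→3, 6→5]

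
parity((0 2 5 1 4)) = even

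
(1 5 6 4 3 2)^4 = (1 3 6)(2 4 5)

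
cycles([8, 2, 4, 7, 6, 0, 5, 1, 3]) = (0 8 3 7 1 2 4 6 5) 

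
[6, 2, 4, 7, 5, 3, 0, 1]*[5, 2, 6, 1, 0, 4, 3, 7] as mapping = [0→3, 1→6, 2→0, 3→7, 4→4, 5→1, 6→5, 7→2] 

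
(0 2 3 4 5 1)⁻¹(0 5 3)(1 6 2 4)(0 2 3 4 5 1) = (0 6 3 5)(1 4 2)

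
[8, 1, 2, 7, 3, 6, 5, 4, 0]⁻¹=[8, 1, 2, 4, 7, 6, 5, 3, 0]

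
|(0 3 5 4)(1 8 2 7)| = 4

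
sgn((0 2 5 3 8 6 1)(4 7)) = -1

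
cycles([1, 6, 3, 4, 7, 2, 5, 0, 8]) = (0 1 6 5 2 3 4 7)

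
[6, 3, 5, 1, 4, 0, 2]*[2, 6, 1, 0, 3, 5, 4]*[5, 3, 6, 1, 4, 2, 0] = [4, 5, 2, 0, 1, 6, 3]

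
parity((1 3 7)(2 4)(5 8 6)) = odd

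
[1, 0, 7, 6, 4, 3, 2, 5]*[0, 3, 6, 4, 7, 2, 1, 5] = [3, 0, 5, 1, 7, 4, 6, 2]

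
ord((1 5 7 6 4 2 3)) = 7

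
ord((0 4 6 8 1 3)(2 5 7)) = 6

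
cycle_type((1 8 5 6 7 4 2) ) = 7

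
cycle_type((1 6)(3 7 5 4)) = 2.4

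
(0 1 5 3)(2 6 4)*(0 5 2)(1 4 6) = (0 4)(1 2)(3 5)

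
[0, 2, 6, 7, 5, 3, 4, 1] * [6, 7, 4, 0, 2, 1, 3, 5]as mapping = [0→6, 1→4, 2→3, 3→5, 4→1, 5→0, 6→2, 7→7]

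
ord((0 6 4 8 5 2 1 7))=8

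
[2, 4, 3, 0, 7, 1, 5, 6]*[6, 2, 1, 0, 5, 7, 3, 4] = [1, 5, 0, 6, 4, 2, 7, 3]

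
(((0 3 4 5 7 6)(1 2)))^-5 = (0 3 4 5 7 6)(1 2)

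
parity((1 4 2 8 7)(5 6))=odd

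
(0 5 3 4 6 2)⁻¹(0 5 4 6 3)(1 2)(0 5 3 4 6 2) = (0 1)(2 4 5 3 6)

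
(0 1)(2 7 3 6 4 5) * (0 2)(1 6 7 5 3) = (0 6 4 3 7 1 2 5)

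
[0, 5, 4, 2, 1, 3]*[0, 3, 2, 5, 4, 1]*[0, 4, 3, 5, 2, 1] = [0, 4, 2, 3, 5, 1]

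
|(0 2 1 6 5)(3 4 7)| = 15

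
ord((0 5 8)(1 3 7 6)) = 12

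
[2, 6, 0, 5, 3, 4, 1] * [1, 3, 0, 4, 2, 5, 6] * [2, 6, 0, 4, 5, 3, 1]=[2, 1, 6, 3, 5, 0, 4]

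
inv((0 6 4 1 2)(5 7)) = (0 2 1 4 6)(5 7)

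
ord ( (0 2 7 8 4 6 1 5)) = 8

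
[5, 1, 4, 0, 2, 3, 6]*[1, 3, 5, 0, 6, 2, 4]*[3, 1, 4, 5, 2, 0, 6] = [4, 5, 6, 1, 0, 3, 2]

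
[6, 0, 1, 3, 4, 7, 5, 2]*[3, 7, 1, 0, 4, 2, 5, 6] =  [5, 3, 7, 0, 4, 6, 2, 1]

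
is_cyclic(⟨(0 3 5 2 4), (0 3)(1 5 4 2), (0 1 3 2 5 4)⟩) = no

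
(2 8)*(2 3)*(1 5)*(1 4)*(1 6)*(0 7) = (0 7)(1 5 4 6)(2 8 3)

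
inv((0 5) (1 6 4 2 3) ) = (0 5) (1 3 2 4 6) 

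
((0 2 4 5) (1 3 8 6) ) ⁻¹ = (0 5 4 2) (1 6 8 3) 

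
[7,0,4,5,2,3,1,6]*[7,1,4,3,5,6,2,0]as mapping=[0→0,1→7,2→5,3→6,4→4,5→3,6→1,7→2]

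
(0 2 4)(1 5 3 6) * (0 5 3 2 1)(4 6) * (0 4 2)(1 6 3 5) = (0 6 4 1 5)(2 3)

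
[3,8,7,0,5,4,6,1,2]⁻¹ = [3,7,8,0,5,4,6,2,1]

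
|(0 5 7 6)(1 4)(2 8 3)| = 12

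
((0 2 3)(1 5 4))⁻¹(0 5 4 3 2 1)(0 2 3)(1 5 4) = (0 3 5 2 4 1)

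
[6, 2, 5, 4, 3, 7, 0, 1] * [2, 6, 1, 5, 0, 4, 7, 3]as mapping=[0→7, 1→1, 2→4, 3→0, 4→5, 5→3, 6→2, 7→6]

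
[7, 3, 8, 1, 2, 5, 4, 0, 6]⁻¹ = [7, 3, 4, 1, 6, 5, 8, 0, 2]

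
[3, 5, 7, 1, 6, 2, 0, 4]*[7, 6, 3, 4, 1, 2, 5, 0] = [4, 2, 0, 6, 5, 3, 7, 1]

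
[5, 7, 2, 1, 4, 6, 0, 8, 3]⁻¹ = [6, 3, 2, 8, 4, 0, 5, 1, 7]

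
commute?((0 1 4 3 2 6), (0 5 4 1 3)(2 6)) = no:(0 1 4 3 2 6)*(0 5 4 1 3)(2 6) = (0 3 6 5 4), (0 5 4 1 3)(2 6)*(0 1 4 3 2 6) = (0 5 3 1 2)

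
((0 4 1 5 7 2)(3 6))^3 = (0 5)(1 2)(3 6)(4 7)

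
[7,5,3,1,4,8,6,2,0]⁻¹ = [8,3,7,2,4,1,6,0,5]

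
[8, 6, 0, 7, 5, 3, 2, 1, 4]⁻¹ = [2, 7, 6, 5, 8, 4, 1, 3, 0]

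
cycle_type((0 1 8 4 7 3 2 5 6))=9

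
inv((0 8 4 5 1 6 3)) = (0 3 6 1 5 4 8)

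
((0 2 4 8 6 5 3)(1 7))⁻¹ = (0 3 5 6 8 4 2)(1 7)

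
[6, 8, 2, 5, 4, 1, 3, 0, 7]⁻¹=[7, 5, 2, 6, 4, 3, 0, 8, 1]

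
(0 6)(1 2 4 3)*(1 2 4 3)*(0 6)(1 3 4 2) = (1 2 4 3)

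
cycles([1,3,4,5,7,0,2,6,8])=(0 1 3 5)(2 4 7 6)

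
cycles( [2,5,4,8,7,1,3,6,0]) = (0 2 4 7 6 3 8)(1 5)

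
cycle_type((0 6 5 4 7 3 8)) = 7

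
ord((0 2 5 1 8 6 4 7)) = 8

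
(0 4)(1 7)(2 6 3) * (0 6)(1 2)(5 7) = (0 4 6 3 1 5 7 2)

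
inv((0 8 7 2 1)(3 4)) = (0 1 2 7 8)(3 4)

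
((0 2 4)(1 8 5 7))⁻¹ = (0 4 2)(1 7 5 8)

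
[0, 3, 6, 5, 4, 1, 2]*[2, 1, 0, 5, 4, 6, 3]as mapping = [0→2, 1→5, 2→3, 3→6, 4→4, 5→1, 6→0]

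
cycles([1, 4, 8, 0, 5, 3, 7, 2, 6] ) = (0 1 4 5 3)(2 8 6 7)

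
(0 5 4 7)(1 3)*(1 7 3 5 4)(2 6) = (0 4 3 7)(1 5)(2 6)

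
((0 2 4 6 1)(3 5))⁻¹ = (0 1 6 4 2)(3 5)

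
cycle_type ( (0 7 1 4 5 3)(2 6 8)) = 3.6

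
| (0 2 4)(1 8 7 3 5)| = 15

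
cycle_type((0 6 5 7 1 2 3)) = 7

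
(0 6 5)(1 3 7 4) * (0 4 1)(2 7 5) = (0 6 2 7 1 3 5 4)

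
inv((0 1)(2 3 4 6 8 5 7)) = (0 1)(2 7 5 8 6 4 3)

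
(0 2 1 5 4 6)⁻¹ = (0 6 4 5 1 2)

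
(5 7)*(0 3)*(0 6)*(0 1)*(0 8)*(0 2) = (0 3 6 1 8 2) (5 7) 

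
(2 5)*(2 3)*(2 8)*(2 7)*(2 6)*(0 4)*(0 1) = (0 4 1)(2 5 3 8 7 6)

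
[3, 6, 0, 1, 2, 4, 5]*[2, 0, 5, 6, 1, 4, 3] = [6, 3, 2, 0, 5, 1, 4]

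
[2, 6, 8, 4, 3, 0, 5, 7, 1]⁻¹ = [5, 8, 0, 4, 3, 6, 1, 7, 2]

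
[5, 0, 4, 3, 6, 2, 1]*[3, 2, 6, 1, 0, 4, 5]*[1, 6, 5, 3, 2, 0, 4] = [2, 3, 1, 6, 0, 4, 5]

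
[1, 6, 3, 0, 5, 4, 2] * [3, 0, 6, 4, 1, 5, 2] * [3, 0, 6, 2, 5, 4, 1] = [3, 6, 5, 2, 4, 0, 1]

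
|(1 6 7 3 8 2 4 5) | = 8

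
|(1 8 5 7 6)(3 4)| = 10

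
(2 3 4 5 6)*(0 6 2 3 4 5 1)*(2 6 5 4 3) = (0 5 6 2 3 4 1)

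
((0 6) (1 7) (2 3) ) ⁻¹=(0 6) (1 7) (2 3) 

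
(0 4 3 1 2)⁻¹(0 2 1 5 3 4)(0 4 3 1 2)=(0 2 5 1 3 4)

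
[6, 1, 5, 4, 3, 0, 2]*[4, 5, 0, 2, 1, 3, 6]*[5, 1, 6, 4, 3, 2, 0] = [0, 2, 4, 1, 6, 3, 5]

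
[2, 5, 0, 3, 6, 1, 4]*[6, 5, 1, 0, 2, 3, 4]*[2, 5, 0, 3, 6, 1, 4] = [5, 3, 4, 2, 6, 1, 0]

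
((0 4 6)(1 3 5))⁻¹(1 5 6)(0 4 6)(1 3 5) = (0 3 1)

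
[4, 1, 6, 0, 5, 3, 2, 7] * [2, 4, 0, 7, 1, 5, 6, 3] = [1, 4, 6, 2, 5, 7, 0, 3]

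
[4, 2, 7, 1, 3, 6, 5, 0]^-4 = [3, 7, 0, 2, 1, 5, 6, 4]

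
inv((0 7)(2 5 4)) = (0 7)(2 4 5)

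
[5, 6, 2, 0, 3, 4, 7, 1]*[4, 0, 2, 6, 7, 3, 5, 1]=[3, 5, 2, 4, 6, 7, 1, 0]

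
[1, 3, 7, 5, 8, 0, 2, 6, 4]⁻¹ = [5, 0, 6, 1, 8, 3, 7, 2, 4]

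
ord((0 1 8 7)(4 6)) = 4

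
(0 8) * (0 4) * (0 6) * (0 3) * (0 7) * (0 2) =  (0 8 4 6 3 7 2)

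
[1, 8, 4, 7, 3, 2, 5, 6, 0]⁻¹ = [8, 0, 5, 4, 2, 6, 7, 3, 1]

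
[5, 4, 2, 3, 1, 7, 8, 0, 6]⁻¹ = [7, 4, 2, 3, 1, 0, 8, 5, 6]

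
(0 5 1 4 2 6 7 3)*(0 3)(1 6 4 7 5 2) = (0 2 4 1 7)(5 6)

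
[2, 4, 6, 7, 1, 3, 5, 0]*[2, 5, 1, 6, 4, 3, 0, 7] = [1, 4, 0, 7, 5, 6, 3, 2]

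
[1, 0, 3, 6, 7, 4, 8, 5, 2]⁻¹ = [1, 0, 8, 2, 5, 7, 3, 4, 6]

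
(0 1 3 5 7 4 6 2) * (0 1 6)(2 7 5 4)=(0 6 7 2 1 3 4)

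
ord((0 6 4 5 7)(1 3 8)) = 15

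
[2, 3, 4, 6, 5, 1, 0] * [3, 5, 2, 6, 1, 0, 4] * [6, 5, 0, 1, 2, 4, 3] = [0, 3, 5, 2, 6, 4, 1]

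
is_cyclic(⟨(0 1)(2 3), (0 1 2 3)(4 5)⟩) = no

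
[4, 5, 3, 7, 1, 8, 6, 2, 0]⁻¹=[8, 4, 7, 2, 0, 1, 6, 3, 5]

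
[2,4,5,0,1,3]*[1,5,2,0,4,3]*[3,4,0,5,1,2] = [0,1,5,4,2,3]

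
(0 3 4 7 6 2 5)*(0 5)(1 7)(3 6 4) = (0 6 2)(1 7 4)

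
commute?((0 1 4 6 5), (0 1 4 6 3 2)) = no:(0 1 4 6 5) * (0 1 4 6 3 2) = (0 4 3 2)(1 6 5), (0 1 4 6 3 2) * (0 1 4 6 5) = (0 4 5)(1 6 3 2)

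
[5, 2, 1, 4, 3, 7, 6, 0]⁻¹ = [7, 2, 1, 4, 3, 0, 6, 5]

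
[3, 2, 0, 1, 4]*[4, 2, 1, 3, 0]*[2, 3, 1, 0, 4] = [0, 3, 4, 1, 2]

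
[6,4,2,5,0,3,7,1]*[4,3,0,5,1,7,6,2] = [6,1,0,7,4,5,2,3]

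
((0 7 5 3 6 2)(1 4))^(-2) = (0 6 5)(2 3 7)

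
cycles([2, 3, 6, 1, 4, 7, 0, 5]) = (0 2 6) (1 3) (5 7) 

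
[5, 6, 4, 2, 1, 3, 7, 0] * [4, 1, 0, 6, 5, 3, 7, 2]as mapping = [0→3, 1→7, 2→5, 3→0, 4→1, 5→6, 6→2, 7→4]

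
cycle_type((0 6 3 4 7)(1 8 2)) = 3.5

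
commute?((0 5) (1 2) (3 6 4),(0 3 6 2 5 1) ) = no:(0 5) (1 2) (3 6 4)*(0 3 6 2 5 1) = (0 1 5 3 2) (4 6),(0 3 6 2 5 1)*(0 5) (1 2) (3 6 4) = (0 6 1 5 2) (3 4) 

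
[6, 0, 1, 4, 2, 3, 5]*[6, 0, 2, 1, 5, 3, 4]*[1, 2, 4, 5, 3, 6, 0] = [3, 0, 1, 6, 4, 2, 5]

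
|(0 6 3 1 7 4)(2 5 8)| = 6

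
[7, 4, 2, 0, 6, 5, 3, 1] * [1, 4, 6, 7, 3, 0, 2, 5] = [5, 3, 6, 1, 2, 0, 7, 4]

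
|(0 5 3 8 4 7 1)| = 7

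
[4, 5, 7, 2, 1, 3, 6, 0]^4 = [3, 7, 1, 4, 2, 0, 6, 5]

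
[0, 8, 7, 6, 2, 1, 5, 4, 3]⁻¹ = [0, 5, 4, 8, 7, 6, 3, 2, 1]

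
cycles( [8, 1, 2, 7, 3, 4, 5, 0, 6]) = (0 8 6 5 4 3 7)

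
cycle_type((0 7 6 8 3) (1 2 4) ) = 3.5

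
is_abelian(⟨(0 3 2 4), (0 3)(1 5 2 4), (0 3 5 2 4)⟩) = no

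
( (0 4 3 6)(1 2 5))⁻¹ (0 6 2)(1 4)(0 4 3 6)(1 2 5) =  (0 5 4)(2 3)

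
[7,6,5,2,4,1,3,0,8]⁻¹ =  [7,5,3,6,4,2,1,0,8]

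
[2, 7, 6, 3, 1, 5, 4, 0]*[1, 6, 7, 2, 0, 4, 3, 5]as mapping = [0→7, 1→5, 2→3, 3→2, 4→6, 5→4, 6→0, 7→1]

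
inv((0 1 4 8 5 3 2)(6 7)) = (0 2 3 5 8 4 1)(6 7)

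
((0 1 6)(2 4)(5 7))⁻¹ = (0 6 1)(2 4)(5 7)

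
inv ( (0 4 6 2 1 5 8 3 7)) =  (0 7 3 8 5 1 2 6 4)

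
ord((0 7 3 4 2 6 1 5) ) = 8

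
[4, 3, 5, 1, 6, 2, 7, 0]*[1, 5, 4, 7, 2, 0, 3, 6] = [2, 7, 0, 5, 3, 4, 6, 1]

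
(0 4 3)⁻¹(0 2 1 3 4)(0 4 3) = (0 3 4 2 1)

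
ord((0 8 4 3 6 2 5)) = 7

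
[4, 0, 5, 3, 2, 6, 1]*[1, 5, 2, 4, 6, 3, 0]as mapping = [0→6, 1→1, 2→3, 3→4, 4→2, 5→0, 6→5]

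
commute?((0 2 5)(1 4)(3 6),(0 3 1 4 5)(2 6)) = no:(0 2 5)(1 4)(3 6)*(0 3 1 4 5)(2 6) = (0 6 1 5 3 2),(0 3 1 4 5)(2 6)*(0 2 5)(1 4)(3 6) = (0 6 5 2 3 4)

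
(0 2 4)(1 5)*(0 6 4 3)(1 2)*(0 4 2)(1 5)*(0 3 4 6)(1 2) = (0 5 3 6 1 2 4)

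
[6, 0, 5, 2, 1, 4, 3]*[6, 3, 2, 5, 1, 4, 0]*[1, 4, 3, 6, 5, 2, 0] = [1, 0, 5, 3, 6, 4, 2]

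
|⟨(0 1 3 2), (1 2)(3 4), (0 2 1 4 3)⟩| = 120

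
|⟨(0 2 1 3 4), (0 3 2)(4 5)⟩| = 720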